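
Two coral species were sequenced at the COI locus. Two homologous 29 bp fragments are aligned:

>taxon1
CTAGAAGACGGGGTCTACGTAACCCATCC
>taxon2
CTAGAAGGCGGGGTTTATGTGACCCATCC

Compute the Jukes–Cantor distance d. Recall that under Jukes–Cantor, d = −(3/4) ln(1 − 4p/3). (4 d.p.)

0.1524

The sequences differ at 4 of 29 sites (8, 15, 18, 21), so p = 4/29 ≈ 0.137931.
d = −(3/4) ln(1 − 4p/3) = −0.75 ln(1 − 0.183908) = −0.75 ln(0.816092)
  = −0.75 × (-0.203228) = 0.152421 substitutions/site.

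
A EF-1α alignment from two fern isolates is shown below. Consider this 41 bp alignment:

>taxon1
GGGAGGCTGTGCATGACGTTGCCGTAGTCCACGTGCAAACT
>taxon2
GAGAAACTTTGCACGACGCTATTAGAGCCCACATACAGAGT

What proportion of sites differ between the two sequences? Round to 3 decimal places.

0.390

The sequences differ at 16 of 41 positions.
p = 16/41 = 0.390243… ≈ 0.390 (to 3 d.p.).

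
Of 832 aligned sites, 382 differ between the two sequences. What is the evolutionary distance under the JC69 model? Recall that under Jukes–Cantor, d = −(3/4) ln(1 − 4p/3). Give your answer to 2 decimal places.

p = 382/832 ≈ 0.459135.
d = −(3/4) ln(1 − 4p/3) = −0.75 ln(1 − 0.61218) = −0.75 ln(0.38782)
  = −0.75 × (-0.947214) = 0.710411 substitutions/site.

0.71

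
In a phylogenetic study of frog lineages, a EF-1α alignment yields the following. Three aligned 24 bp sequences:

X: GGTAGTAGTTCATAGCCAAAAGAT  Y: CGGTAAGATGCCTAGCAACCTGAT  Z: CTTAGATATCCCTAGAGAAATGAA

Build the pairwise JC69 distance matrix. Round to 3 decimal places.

d(X,Y) = 0.961, d(X,Z) = 0.708, d(Y,Z) = 0.708

X–Y: 13/24 sites differ → p ≈ 0.541667, d = −0.75 ln(1 − 0.722223) = 0.960702 ≈ 0.961.
X–Z: 11/24 sites differ → p ≈ 0.458333, d = −0.75 ln(1 − 0.611111) = 0.708346 ≈ 0.708.
Y–Z: 11/24 sites differ → p ≈ 0.458333, d = −0.75 ln(1 − 0.611111) = 0.708346 ≈ 0.708.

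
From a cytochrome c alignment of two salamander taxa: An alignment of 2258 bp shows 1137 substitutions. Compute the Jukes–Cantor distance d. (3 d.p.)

0.835

p = 1137/2258 ≈ 0.503543.
d = −(3/4) ln(1 − 4p/3) = −0.75 ln(1 − 0.671391) = −0.75 ln(0.328609)
  = −0.75 × (-1.112887) = 0.834665 substitutions/site.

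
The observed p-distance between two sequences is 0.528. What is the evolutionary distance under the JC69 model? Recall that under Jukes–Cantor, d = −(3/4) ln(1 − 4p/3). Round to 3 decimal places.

0.913

d = −(3/4) ln(1 − 4p/3) = −0.75 ln(1 − 0.704) = −0.75 ln(0.296)
  = −0.75 × (-1.217396) = 0.913047 substitutions/site.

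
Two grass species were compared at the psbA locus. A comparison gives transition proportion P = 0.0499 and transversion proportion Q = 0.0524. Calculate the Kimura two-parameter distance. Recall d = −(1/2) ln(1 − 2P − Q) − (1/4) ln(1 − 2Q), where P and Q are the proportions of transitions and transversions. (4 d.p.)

Under the Kimura two-parameter model, d = −½ ln(1 − 2P − Q) − ¼ ln(1 − 2Q).
1 − 2P − Q = 0.8478, giving −½ ln(0.8478) = 0.082555.
1 − 2Q = 0.8952, giving −¼ ln(0.8952) = 0.027677.
d = 0.082555 + 0.027677 = 0.110232.

0.1102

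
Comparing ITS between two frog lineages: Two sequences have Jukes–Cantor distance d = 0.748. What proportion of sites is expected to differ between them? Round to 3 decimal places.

0.473

p = (3/4)(1 − e^(−4d/3)) = 0.75 × (1 − e^(-0.997333)) = 0.75 × (1 − 0.368862) = 0.473354.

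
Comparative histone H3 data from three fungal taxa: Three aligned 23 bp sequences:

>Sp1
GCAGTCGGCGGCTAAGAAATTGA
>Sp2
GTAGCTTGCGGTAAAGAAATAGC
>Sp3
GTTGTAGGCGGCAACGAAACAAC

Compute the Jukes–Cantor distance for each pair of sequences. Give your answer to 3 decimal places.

d(Sp1,Sp2) = 0.467, d(Sp1,Sp3) = 0.553, d(Sp2,Sp3) = 0.467

Sp1–Sp2: 8/23 sites differ → p ≈ 0.347826, d = −0.75 ln(1 − 0.463768) = 0.467391 ≈ 0.467.
Sp1–Sp3: 9/23 sites differ → p ≈ 0.391304, d = −0.75 ln(1 − 0.521739) = 0.553199 ≈ 0.553.
Sp2–Sp3: 8/23 sites differ → p ≈ 0.347826, d = −0.75 ln(1 − 0.463768) = 0.467391 ≈ 0.467.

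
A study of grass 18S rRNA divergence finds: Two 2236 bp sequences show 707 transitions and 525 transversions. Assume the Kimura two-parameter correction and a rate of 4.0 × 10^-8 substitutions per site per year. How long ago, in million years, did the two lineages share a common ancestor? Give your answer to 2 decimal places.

14.60

P = 707/2236 ≈ 0.31619 and Q = 525/2236 ≈ 0.234794.
Under the Kimura two-parameter model, d = −½ ln(1 − 2P − Q) − ¼ ln(1 − 2Q).
1 − 2P − Q = 0.132826, giving −½ ln(0.132826) = 1.009358.
1 − 2Q = 0.530412, giving −¼ ln(0.530412) = 0.158525.
d = 1.009358 + 0.158525 = 1.167883.
Under a molecular clock d = 2μt, so t = d/(2μ) = 1.167883 / (2 × 4.0 × 10^-8) = 14.60 million years.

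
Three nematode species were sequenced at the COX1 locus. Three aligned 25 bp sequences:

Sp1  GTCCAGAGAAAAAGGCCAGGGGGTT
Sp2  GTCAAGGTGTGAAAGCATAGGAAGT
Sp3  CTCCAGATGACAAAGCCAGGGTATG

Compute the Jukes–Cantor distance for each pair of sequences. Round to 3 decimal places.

Sp1–Sp2: 13/25 sites differ → p = 0.52, d = −0.75 ln(1 − 0.693333) = 0.886495 ≈ 0.886.
Sp1–Sp3: 8/25 sites differ → p = 0.32, d = −0.75 ln(1 − 0.426667) = 0.417216 ≈ 0.417.
Sp2–Sp3: 11/25 sites differ → p = 0.44, d = −0.75 ln(1 − 0.586667) = 0.662626 ≈ 0.663.

d(Sp1,Sp2) = 0.886, d(Sp1,Sp3) = 0.417, d(Sp2,Sp3) = 0.663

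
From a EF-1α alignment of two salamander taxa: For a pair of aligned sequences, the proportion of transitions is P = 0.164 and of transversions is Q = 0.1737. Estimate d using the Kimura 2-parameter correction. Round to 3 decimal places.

Under the Kimura two-parameter model, d = −½ ln(1 − 2P − Q) − ¼ ln(1 − 2Q).
1 − 2P − Q = 0.4983, giving −½ ln(0.4983) = 0.348276.
1 − 2Q = 0.6526, giving −¼ ln(0.6526) = 0.106698.
d = 0.348276 + 0.106698 = 0.454974.

0.455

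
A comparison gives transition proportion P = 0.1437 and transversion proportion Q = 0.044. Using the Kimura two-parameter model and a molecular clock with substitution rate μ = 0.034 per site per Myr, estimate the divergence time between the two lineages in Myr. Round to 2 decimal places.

Under the Kimura two-parameter model, d = −½ ln(1 − 2P − Q) − ¼ ln(1 − 2Q).
1 − 2P − Q = 0.6686, giving −½ ln(0.6686) = 0.201285.
1 − 2Q = 0.912, giving −¼ ln(0.912) = 0.023029.
d = 0.201285 + 0.023029 = 0.224314.
Under a molecular clock d = 2μt, so t = d/(2μ) = 0.224314 / (2 × 0.034) = 3.30 Myr.

3.30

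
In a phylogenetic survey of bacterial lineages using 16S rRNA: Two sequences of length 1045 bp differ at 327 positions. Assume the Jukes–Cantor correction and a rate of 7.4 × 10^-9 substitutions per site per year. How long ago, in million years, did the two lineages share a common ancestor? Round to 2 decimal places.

p = 327/1045 ≈ 0.312919.
d = −(3/4) ln(1 − 4p/3) = −0.75 ln(1 − 0.417225) = −0.75 ln(0.582775)
  = −0.75 × (-0.539954) = 0.404966 substitutions/site.
Under a molecular clock d = 2μt, so t = d/(2μ) = 0.404966 / (2 × 7.4 × 10^-9) = 27.36 million years.

27.36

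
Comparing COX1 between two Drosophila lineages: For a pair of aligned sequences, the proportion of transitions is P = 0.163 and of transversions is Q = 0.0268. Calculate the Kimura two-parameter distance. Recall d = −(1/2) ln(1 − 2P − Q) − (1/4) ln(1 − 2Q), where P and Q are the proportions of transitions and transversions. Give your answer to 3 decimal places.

0.231

Under the Kimura two-parameter model, d = −½ ln(1 − 2P − Q) − ¼ ln(1 − 2Q).
1 − 2P − Q = 0.6472, giving −½ ln(0.6472) = 0.217550.
1 − 2Q = 0.9464, giving −¼ ln(0.9464) = 0.013772.
d = 0.217550 + 0.013772 = 0.231322.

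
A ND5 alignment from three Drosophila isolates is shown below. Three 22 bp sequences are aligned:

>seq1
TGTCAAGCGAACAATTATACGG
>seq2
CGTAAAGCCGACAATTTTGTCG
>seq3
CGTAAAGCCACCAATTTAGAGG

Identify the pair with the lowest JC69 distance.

seq2 and seq3

seq1–seq2: 8/22 differ, p = 0.364, d = 0.497.
seq1–seq3: 8/22 differ, p = 0.364, d = 0.497.
seq2–seq3: 5/22 differ, p = 0.227, d = 0.271.
The smallest distance is between seq2 and seq3.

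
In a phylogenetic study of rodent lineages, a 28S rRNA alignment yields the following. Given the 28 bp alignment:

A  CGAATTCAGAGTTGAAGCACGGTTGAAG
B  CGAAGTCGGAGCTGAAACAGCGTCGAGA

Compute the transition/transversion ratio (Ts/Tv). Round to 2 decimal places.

2.00

Transitions are A↔G and C↔T; transversions are all other mismatches.
Transitions: 6. Transversions: 3.
R = 6/3 = 2.00.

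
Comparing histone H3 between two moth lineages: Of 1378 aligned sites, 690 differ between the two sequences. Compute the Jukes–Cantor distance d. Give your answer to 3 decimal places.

0.826

p = 690/1378 ≈ 0.500726.
d = −(3/4) ln(1 − 4p/3) = −0.75 ln(1 − 0.667635) = −0.75 ln(0.332365)
  = −0.75 × (-1.101522) = 0.826142 substitutions/site.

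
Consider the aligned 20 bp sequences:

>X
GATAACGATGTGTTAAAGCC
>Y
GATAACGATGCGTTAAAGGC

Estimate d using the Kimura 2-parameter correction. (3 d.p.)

0.108

Of 20 sites, 1 differences are transitions and 1 are transversions, so P = 1/20 = 0.05 and Q = 1/20 = 0.05.
Under the Kimura two-parameter model, d = −½ ln(1 − 2P − Q) − ¼ ln(1 − 2Q).
1 − 2P − Q = 0.85, giving −½ ln(0.85) = 0.081259.
1 − 2Q = 0.9, giving −¼ ln(0.9) = 0.026340.
d = 0.081259 + 0.026340 = 0.107599.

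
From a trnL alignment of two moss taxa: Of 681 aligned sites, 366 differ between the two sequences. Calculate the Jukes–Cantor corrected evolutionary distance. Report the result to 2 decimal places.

p = 366/681 ≈ 0.537445.
d = −(3/4) ln(1 − 4p/3) = −0.75 ln(1 − 0.716593) = −0.75 ln(0.283407)
  = −0.75 × (-1.260871) = 0.945653 substitutions/site.

0.95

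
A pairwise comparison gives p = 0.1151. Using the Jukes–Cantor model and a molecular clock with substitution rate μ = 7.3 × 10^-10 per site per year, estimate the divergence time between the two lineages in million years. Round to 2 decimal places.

d = −(3/4) ln(1 − 4p/3) = −0.75 ln(1 − 0.153467) = −0.75 ln(0.846533)
  = −0.75 × (-0.166606) = 0.124955 substitutions/site.
Under a molecular clock d = 2μt, so t = d/(2μ) = 0.124955 / (2 × 7.3 × 10^-10) = 85.59 million years.

85.59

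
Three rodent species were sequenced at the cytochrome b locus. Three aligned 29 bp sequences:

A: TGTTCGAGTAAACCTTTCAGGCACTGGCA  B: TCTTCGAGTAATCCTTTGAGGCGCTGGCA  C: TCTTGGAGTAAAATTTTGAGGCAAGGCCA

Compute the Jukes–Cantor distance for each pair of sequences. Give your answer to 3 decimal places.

d(A,B) = 0.152, d(A,C) = 0.344, d(B,C) = 0.344

A–B: 4/29 sites differ → p ≈ 0.137931, d = −0.75 ln(1 − 0.183908) = 0.152421 ≈ 0.152.
A–C: 8/29 sites differ → p ≈ 0.275862, d = −0.75 ln(1 − 0.367816) = 0.343931 ≈ 0.344.
B–C: 8/29 sites differ → p ≈ 0.275862, d = −0.75 ln(1 − 0.367816) = 0.343931 ≈ 0.344.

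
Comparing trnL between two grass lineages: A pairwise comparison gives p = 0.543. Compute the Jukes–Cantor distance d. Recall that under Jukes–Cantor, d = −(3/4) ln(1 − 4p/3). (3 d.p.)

d = −(3/4) ln(1 − 4p/3) = −0.75 ln(1 − 0.724) = −0.75 ln(0.276)
  = −0.75 × (-1.287354) = 0.965516 substitutions/site.

0.966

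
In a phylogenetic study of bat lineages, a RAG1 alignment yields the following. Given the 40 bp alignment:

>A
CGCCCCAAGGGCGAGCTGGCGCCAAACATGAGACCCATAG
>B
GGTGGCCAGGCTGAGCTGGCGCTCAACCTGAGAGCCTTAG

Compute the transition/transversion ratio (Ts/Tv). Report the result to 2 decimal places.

0.33

Transitions are A↔G and C↔T; transversions are all other mismatches.
Transitions: 3. Transversions: 9.
R = 3/9 = 0.333333… ≈ 0.33 (to 2 d.p.).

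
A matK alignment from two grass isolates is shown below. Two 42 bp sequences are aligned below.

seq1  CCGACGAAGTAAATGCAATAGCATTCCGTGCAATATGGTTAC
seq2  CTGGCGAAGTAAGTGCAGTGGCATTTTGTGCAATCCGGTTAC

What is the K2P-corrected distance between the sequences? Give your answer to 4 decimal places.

Of 42 sites, 8 differences are transitions and 1 are transversions, so P = 8/42 ≈ 0.190476 and Q = 1/42 ≈ 0.02381.
Under the Kimura two-parameter model, d = −½ ln(1 − 2P − Q) − ¼ ln(1 − 2Q).
1 − 2P − Q = 0.595238, giving −½ ln(0.595238) = 0.259397.
1 − 2Q = 0.95238, giving −¼ ln(0.95238) = 0.012198.
d = 0.259397 + 0.012198 = 0.271595.

0.2716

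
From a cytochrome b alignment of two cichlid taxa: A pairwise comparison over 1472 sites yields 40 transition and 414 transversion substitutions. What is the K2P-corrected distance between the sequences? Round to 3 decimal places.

P = 40/1472 ≈ 0.027174 and Q = 414/1472 = 0.28125.
Under the Kimura two-parameter model, d = −½ ln(1 − 2P − Q) − ¼ ln(1 − 2Q).
1 − 2P − Q = 0.664402, giving −½ ln(0.664402) = 0.204434.
1 − 2Q = 0.4375, giving −¼ ln(0.4375) = 0.206670.
d = 0.204434 + 0.206670 = 0.411104.

0.411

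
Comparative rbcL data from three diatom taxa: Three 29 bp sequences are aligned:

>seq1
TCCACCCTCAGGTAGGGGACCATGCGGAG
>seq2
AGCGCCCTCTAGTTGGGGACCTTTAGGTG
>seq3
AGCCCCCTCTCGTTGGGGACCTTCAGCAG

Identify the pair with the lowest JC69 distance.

seq2 and seq3

seq1–seq2: 10/29 differ, p = 0.345, d = 0.462.
seq1–seq3: 10/29 differ, p = 0.345, d = 0.462.
seq2–seq3: 5/29 differ, p = 0.172, d = 0.196.
The smallest distance is between seq2 and seq3.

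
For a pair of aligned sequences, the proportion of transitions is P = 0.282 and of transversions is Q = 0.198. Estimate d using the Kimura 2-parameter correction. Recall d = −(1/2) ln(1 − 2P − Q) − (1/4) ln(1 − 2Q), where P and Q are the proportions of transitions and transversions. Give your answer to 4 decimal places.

0.8438

Under the Kimura two-parameter model, d = −½ ln(1 − 2P − Q) − ¼ ln(1 − 2Q).
1 − 2P − Q = 0.238, giving −½ ln(0.238) = 0.717742.
1 − 2Q = 0.604, giving −¼ ln(0.604) = 0.126045.
d = 0.717742 + 0.126045 = 0.843787.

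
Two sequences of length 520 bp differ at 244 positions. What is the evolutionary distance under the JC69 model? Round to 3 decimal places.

0.737

p = 244/520 ≈ 0.469231.
d = −(3/4) ln(1 − 4p/3) = −0.75 ln(1 − 0.625641) = −0.75 ln(0.374359)
  = −0.75 × (-0.982540) = 0.736905 substitutions/site.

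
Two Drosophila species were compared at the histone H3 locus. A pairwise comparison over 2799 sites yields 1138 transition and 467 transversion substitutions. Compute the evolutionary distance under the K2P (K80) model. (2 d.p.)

2.06

P = 1138/2799 ≈ 0.406574 and Q = 467/2799 ≈ 0.166845.
Under the Kimura two-parameter model, d = −½ ln(1 − 2P − Q) − ¼ ln(1 − 2Q).
1 − 2P − Q = 0.020007, giving −½ ln(0.020007) = 1.955837.
1 − 2Q = 0.66631, giving −¼ ln(0.66631) = 0.101500.
d = 1.955837 + 0.101500 = 2.057337.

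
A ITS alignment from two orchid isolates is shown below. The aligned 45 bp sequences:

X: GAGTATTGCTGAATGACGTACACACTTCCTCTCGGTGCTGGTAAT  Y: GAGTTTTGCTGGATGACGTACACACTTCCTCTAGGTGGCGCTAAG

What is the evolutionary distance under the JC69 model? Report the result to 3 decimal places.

The sequences differ at 7 of 45 sites (5, 12, 33, 38, 39, 41, 45), so p = 7/45 ≈ 0.155556.
d = −(3/4) ln(1 − 4p/3) = −0.75 ln(1 − 0.207408) = −0.75 ln(0.792592)
  = −0.75 × (-0.232447) = 0.174335 substitutions/site.

0.174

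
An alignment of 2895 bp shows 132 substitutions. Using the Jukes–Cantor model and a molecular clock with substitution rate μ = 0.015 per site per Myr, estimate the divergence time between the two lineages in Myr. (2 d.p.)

1.57

p = 132/2895 ≈ 0.045596.
d = −(3/4) ln(1 − 4p/3) = −0.75 ln(1 − 0.060795) = −0.75 ln(0.939205)
  = −0.75 × (-0.062722) = 0.047042 substitutions/site.
Under a molecular clock d = 2μt, so t = d/(2μ) = 0.047042 / (2 × 0.015) = 1.57 Myr.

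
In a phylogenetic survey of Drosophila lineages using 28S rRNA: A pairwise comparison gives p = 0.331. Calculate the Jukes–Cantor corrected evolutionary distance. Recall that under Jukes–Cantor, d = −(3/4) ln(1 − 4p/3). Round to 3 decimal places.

d = −(3/4) ln(1 − 4p/3) = −0.75 ln(1 − 0.441333) = −0.75 ln(0.558667)
  = −0.75 × (-0.582202) = 0.436652 substitutions/site.

0.437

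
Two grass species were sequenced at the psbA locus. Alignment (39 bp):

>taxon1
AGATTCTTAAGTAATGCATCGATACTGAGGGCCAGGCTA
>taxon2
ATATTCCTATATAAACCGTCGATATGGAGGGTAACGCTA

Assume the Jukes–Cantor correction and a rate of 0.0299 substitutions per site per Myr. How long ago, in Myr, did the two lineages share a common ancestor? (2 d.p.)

The sequences differ at 12 of 39 sites, so p = 12/39 ≈ 0.307692.
d = −(3/4) ln(1 − 4p/3) = −0.75 ln(1 − 0.410256) = −0.75 ln(0.589744)
  = −0.75 × (-0.528067) = 0.396050 substitutions/site.
Under a molecular clock d = 2μt, so t = d/(2μ) = 0.396050 / (2 × 0.0299) = 6.62 Myr.

6.62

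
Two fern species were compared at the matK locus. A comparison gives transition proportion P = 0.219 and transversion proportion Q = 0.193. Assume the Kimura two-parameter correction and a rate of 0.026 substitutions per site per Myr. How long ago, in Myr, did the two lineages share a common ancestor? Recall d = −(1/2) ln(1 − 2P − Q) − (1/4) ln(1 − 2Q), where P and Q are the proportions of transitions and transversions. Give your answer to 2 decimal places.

11.93

Under the Kimura two-parameter model, d = −½ ln(1 − 2P − Q) − ¼ ln(1 − 2Q).
1 − 2P − Q = 0.369, giving −½ ln(0.369) = 0.498479.
1 − 2Q = 0.614, giving −¼ ln(0.614) = 0.121940.
d = 0.498479 + 0.121940 = 0.620419.
Under a molecular clock d = 2μt, so t = d/(2μ) = 0.620419 / (2 × 0.026) = 11.93 Myr.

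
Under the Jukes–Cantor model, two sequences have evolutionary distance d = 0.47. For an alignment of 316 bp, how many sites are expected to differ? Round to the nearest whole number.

110

Invert JC69: p = (3/4)(1 − e^(−4d/3)) = 0.75 × (1 − e^(-0.626667)) = 0.75 × (1 − 0.534370) = 0.349223.
Expected differing sites = pL ≈ 0.349223 × 316 = 110.354468 ≈ 110.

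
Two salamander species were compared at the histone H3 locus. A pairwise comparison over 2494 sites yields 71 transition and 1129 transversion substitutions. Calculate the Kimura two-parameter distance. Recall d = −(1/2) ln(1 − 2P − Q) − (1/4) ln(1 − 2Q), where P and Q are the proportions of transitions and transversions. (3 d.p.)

0.946

P = 71/2494 ≈ 0.028468 and Q = 1129/2494 ≈ 0.452686.
Under the Kimura two-parameter model, d = −½ ln(1 − 2P − Q) − ¼ ln(1 − 2Q).
1 − 2P − Q = 0.490378, giving −½ ln(0.490378) = 0.356289.
1 − 2Q = 0.094628, giving −¼ ln(0.094628) = 0.589450.
d = 0.356289 + 0.589450 = 0.945739.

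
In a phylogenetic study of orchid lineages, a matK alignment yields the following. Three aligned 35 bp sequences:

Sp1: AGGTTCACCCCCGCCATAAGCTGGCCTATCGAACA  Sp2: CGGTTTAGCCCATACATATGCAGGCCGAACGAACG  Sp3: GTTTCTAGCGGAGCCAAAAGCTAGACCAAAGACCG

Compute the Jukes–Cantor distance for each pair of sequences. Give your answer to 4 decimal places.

d(Sp1,Sp2) = 0.4073, d(Sp1,Sp3) = 0.7823, d(Sp2,Sp3) = 0.7053

Sp1–Sp2: 11/35 sites differ → p ≈ 0.314286, d = −0.75 ln(1 − 0.419048) = 0.407315 ≈ 0.4073.
Sp1–Sp3: 17/35 sites differ → p ≈ 0.485714, d = −0.75 ln(1 − 0.647619) = 0.782282 ≈ 0.7823.
Sp2–Sp3: 16/35 sites differ → p ≈ 0.457143, d = −0.75 ln(1 − 0.609524) = 0.705292 ≈ 0.7053.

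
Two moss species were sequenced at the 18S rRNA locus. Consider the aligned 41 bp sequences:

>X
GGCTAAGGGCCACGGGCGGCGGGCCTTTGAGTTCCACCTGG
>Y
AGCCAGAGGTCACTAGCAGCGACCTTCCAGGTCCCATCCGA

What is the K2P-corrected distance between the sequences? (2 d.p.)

Of 41 sites, 17 differences are transitions and 2 are transversions, so P = 17/41 ≈ 0.414634 and Q = 2/41 ≈ 0.04878.
Under the Kimura two-parameter model, d = −½ ln(1 − 2P − Q) − ¼ ln(1 − 2Q).
1 − 2P − Q = 0.121952, giving −½ ln(0.121952) = 1.052064.
1 − 2Q = 0.90244, giving −¼ ln(0.90244) = 0.025663.
d = 1.052064 + 0.025663 = 1.077727.

1.08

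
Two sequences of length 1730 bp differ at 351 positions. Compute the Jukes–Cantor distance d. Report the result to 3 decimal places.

p = 351/1730 ≈ 0.20289.
d = −(3/4) ln(1 − 4p/3) = −0.75 ln(1 − 0.27052) = −0.75 ln(0.72948)
  = −0.75 × (-0.315423) = 0.236567 substitutions/site.

0.237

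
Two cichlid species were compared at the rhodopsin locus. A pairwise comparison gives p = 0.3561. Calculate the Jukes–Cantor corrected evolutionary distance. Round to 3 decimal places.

d = −(3/4) ln(1 − 4p/3) = −0.75 ln(1 − 0.4748) = −0.75 ln(0.5252)
  = −0.75 × (-0.643976) = 0.482982 substitutions/site.

0.483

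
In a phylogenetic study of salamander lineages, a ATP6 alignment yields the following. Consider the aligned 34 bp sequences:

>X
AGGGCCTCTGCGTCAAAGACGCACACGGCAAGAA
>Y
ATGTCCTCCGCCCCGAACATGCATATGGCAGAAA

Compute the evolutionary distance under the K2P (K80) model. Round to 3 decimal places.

0.511

Of 34 sites, 8 differences are transitions and 4 are transversions, so P = 8/34 ≈ 0.235294 and Q = 4/34 ≈ 0.117647.
Under the Kimura two-parameter model, d = −½ ln(1 − 2P − Q) − ¼ ln(1 − 2Q).
1 − 2P − Q = 0.411765, giving −½ ln(0.411765) = 0.443651.
1 − 2Q = 0.764706, giving −¼ ln(0.764706) = 0.067066.
d = 0.443651 + 0.067066 = 0.510717.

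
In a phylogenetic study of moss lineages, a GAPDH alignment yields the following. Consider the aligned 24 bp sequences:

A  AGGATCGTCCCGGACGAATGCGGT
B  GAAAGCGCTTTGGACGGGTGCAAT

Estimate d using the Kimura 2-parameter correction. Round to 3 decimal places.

Of 24 sites, 11 differences are transitions and 1 are transversions, so P = 11/24 ≈ 0.458333 and Q = 1/24 ≈ 0.041667.
Under the Kimura two-parameter model, d = −½ ln(1 − 2P − Q) − ¼ ln(1 − 2Q).
1 − 2P − Q = 0.041667, giving −½ ln(0.041667) = 1.589023.
1 − 2Q = 0.916666, giving −¼ ln(0.916666) = 0.021753.
d = 1.589023 + 0.021753 = 1.610776.

1.611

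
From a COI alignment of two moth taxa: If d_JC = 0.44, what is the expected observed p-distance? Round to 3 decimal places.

0.333

p = (3/4)(1 − e^(−4d/3)) = 0.75 × (1 − e^(-0.586667)) = 0.75 × (1 − 0.556178) = 0.332867.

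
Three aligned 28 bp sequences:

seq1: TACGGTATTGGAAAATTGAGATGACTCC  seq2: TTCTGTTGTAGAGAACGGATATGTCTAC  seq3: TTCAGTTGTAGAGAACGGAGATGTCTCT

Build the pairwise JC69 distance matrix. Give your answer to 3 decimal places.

d(seq1,seq2) = 0.556, d(seq1,seq3) = 0.485, d(seq2,seq3) = 0.158

seq1–seq2: 11/28 sites differ → p ≈ 0.392857, d = −0.75 ln(1 − 0.523809) = 0.556452 ≈ 0.556.
seq1–seq3: 10/28 sites differ → p ≈ 0.357143, d = −0.75 ln(1 − 0.476191) = 0.484971 ≈ 0.485.
seq2–seq3: 4/28 sites differ → p ≈ 0.142857, d = −0.75 ln(1 − 0.190476) = 0.158482 ≈ 0.158.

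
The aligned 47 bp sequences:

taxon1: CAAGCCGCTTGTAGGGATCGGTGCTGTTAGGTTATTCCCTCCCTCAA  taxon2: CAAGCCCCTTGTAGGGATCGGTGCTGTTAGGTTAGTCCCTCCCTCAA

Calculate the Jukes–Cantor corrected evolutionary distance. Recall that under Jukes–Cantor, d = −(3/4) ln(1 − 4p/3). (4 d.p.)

The sequences differ at 2 of 47 sites (7, 35), so p = 2/47 ≈ 0.042553.
d = −(3/4) ln(1 − 4p/3) = −0.75 ln(1 − 0.056737) = −0.75 ln(0.943263)
  = −0.75 × (-0.058410) = 0.043808 substitutions/site.

0.0438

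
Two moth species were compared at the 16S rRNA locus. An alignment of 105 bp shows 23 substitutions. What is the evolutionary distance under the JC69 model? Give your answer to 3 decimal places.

0.259

p = 23/105 ≈ 0.219048.
d = −(3/4) ln(1 − 4p/3) = −0.75 ln(1 − 0.292064) = −0.75 ln(0.707936)
  = −0.75 × (-0.345402) = 0.259052 substitutions/site.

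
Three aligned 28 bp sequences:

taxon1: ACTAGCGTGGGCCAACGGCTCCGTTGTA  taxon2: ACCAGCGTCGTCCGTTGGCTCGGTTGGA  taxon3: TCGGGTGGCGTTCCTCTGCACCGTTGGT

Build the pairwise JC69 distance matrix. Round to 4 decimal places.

taxon1–taxon2: 8/28 sites differ → p ≈ 0.285714, d = −0.75 ln(1 − 0.380952) = 0.359679 ≈ 0.3597.
taxon1–taxon3: 14/28 sites differ → p = 0.5, d = −0.75 ln(1 − 0.666667) = 0.823960 ≈ 0.8240.
taxon2–taxon3: 12/28 sites differ → p ≈ 0.428571, d = −0.75 ln(1 − 0.571428) = 0.635472 ≈ 0.6355.

d(taxon1,taxon2) = 0.3597, d(taxon1,taxon3) = 0.8240, d(taxon2,taxon3) = 0.6355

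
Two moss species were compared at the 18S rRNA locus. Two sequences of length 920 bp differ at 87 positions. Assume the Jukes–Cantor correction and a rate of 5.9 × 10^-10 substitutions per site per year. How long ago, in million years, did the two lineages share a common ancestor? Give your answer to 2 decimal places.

85.66

p = 87/920 ≈ 0.094565.
d = −(3/4) ln(1 − 4p/3) = −0.75 ln(1 − 0.126087) = −0.75 ln(0.873913)
  = −0.75 × (-0.134774) = 0.101081 substitutions/site.
Under a molecular clock d = 2μt, so t = d/(2μ) = 0.101081 / (2 × 5.9 × 10^-10) = 85.66 million years.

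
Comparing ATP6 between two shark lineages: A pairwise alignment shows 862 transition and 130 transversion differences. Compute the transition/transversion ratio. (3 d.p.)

6.631

R = 862/130 = 6.630769… ≈ 6.631 (to 3 d.p.).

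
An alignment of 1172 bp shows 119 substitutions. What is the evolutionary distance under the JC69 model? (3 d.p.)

0.109

p = 119/1172 ≈ 0.101536.
d = −(3/4) ln(1 − 4p/3) = −0.75 ln(1 − 0.135381) = −0.75 ln(0.864619)
  = −0.75 × (-0.145466) = 0.109100 substitutions/site.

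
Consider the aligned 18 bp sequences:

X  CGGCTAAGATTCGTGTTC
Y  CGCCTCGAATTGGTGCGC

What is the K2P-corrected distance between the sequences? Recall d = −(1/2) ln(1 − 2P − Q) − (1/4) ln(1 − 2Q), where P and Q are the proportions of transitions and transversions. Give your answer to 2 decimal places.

0.55

Of 18 sites, 3 differences are transitions and 4 are transversions, so P = 3/18 ≈ 0.166667 and Q = 4/18 ≈ 0.222222.
Under the Kimura two-parameter model, d = −½ ln(1 − 2P − Q) − ¼ ln(1 − 2Q).
1 − 2P − Q = 0.444444, giving −½ ln(0.444444) = 0.405466.
1 − 2Q = 0.555556, giving −¼ ln(0.555556) = 0.146946.
d = 0.405466 + 0.146946 = 0.552412.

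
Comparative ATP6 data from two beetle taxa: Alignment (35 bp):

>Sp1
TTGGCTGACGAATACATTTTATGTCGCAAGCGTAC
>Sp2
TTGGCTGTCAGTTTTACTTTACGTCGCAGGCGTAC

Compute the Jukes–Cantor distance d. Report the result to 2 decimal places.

The sequences differ at 9 of 35 sites (8, 10, 11, 12, 14, 15, 17, 22, 29), so p = 9/35 ≈ 0.257143.
d = −(3/4) ln(1 − 4p/3) = −0.75 ln(1 − 0.342857) = −0.75 ln(0.657143)
  = −0.75 × (-0.419854) = 0.314891 substitutions/site.

0.31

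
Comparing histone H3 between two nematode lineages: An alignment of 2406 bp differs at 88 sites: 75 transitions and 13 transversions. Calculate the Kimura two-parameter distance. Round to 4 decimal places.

P = 75/2406 ≈ 0.031172 and Q = 13/2406 ≈ 0.005403.
Under the Kimura two-parameter model, d = −½ ln(1 − 2P − Q) − ¼ ln(1 − 2Q).
1 − 2P − Q = 0.932253, giving −½ ln(0.932253) = 0.035076.
1 − 2Q = 0.989194, giving −¼ ln(0.989194) = 0.002716.
d = 0.035076 + 0.002716 = 0.037792.

0.0378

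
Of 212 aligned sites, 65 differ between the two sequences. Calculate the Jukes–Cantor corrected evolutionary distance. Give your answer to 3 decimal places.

p = 65/212 ≈ 0.306604.
d = −(3/4) ln(1 − 4p/3) = −0.75 ln(1 − 0.408805) = −0.75 ln(0.591195)
  = −0.75 × (-0.525609) = 0.394207 substitutions/site.

0.394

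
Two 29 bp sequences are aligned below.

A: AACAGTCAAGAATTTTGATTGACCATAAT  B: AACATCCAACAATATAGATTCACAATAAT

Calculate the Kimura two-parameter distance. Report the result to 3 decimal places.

Of 29 sites, 1 differences are transitions and 6 are transversions, so P = 1/29 ≈ 0.034483 and Q = 6/29 ≈ 0.206897.
Under the Kimura two-parameter model, d = −½ ln(1 − 2P − Q) − ¼ ln(1 − 2Q).
1 − 2P − Q = 0.724137, giving −½ ln(0.724137) = 0.161387.
1 − 2Q = 0.586206, giving −¼ ln(0.586206) = 0.133521.
d = 0.161387 + 0.133521 = 0.294908.

0.295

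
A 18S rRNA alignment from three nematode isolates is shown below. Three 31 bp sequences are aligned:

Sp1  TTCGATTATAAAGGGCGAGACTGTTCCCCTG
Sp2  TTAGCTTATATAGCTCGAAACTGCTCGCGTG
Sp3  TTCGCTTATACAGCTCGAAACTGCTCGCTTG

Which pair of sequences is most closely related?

Sp1–Sp2: 9/31 differ, p = 0.290, d = 0.367.
Sp1–Sp3: 8/31 differ, p = 0.258, d = 0.316.
Sp2–Sp3: 3/31 differ, p = 0.097, d = 0.104.
The smallest distance is between Sp2 and Sp3.

Sp2 and Sp3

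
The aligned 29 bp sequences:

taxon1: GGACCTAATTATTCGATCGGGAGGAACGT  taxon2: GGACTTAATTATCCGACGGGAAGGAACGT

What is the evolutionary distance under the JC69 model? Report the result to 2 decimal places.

0.20

The sequences differ at 5 of 29 sites (5, 13, 17, 18, 21), so p = 5/29 ≈ 0.172414.
d = −(3/4) ln(1 − 4p/3) = −0.75 ln(1 − 0.229885) = −0.75 ln(0.770115)
  = −0.75 × (-0.261215) = 0.195911 substitutions/site.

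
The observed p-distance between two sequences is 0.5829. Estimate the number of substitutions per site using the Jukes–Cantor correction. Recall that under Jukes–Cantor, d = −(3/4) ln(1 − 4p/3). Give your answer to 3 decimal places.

d = −(3/4) ln(1 − 4p/3) = −0.75 ln(1 − 0.7772) = −0.75 ln(0.2228)
  = −0.75 × (-1.501481) = 1.126111 substitutions/site.

1.126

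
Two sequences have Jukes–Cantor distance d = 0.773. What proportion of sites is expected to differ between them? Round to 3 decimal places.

p = (3/4)(1 − e^(−4d/3)) = 0.75 × (1 − e^(-1.030667)) = 0.75 × (1 − 0.356769) = 0.482423.

0.482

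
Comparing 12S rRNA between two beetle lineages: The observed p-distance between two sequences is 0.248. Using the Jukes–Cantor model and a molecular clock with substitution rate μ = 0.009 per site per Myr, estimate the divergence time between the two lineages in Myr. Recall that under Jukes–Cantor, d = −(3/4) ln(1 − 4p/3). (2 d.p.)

16.73

d = −(3/4) ln(1 − 4p/3) = −0.75 ln(1 − 0.330667) = −0.75 ln(0.669333)
  = −0.75 × (-0.401474) = 0.301106 substitutions/site.
Under a molecular clock d = 2μt, so t = d/(2μ) = 0.301106 / (2 × 0.009) = 16.73 Myr.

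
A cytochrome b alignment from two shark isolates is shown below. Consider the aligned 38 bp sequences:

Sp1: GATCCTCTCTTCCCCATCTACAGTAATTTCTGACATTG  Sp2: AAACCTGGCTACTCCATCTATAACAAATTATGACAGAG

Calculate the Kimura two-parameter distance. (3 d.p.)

Of 38 sites, 5 differences are transitions and 8 are transversions, so P = 5/38 ≈ 0.131579 and Q = 8/38 ≈ 0.210526.
Under the Kimura two-parameter model, d = −½ ln(1 − 2P − Q) − ¼ ln(1 − 2Q).
1 − 2P − Q = 0.526316, giving −½ ln(0.526316) = 0.320927.
1 − 2Q = 0.578948, giving −¼ ln(0.578948) = 0.136636.
d = 0.320927 + 0.136636 = 0.457563.

0.458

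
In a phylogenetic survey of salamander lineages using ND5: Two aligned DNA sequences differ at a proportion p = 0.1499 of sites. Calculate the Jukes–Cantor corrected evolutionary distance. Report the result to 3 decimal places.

d = −(3/4) ln(1 − 4p/3) = −0.75 ln(1 − 0.199867) = −0.75 ln(0.800133)
  = −0.75 × (-0.222977) = 0.167233 substitutions/site.

0.167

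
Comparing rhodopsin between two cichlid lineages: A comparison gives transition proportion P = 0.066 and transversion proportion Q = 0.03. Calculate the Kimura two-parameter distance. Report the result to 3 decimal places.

0.104

Under the Kimura two-parameter model, d = −½ ln(1 − 2P − Q) − ¼ ln(1 − 2Q).
1 − 2P − Q = 0.838, giving −½ ln(0.838) = 0.088369.
1 − 2Q = 0.94, giving −¼ ln(0.94) = 0.015469.
d = 0.088369 + 0.015469 = 0.103838.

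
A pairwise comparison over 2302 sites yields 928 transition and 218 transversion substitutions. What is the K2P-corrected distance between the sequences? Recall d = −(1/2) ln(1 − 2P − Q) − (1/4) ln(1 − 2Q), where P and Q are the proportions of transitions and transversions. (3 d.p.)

1.209

P = 928/2302 ≈ 0.403128 and Q = 218/2302 ≈ 0.0947.
Under the Kimura two-parameter model, d = −½ ln(1 − 2P − Q) − ¼ ln(1 − 2Q).
1 − 2P − Q = 0.099044, giving −½ ln(0.099044) = 1.156096.
1 − 2Q = 0.8106, giving −¼ ln(0.8106) = 0.052495.
d = 1.156096 + 0.052495 = 1.208591.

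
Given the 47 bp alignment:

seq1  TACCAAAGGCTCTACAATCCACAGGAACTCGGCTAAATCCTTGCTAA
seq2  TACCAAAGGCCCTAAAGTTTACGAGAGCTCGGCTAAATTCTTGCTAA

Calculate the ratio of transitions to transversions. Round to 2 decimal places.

Transitions are A↔G and C↔T; transversions are all other mismatches.
Transitions: 8. Transversions: 1.
R = 8/1 = 8.00.

8.00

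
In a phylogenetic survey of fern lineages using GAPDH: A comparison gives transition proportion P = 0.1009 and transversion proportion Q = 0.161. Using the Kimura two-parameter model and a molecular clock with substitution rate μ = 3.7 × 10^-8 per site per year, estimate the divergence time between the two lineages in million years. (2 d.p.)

Under the Kimura two-parameter model, d = −½ ln(1 − 2P − Q) − ¼ ln(1 − 2Q).
1 − 2P − Q = 0.6372, giving −½ ln(0.6372) = 0.225336.
1 − 2Q = 0.678, giving −¼ ln(0.678) = 0.097152.
d = 0.225336 + 0.097152 = 0.322488.
Under a molecular clock d = 2μt, so t = d/(2μ) = 0.322488 / (2 × 3.7 × 10^-8) = 4.36 million years.

4.36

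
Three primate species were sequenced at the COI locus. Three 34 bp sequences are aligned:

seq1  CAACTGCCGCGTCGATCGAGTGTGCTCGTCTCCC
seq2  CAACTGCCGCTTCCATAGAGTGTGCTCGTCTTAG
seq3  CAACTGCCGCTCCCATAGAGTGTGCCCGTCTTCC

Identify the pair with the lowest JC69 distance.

seq2 and seq3

seq1–seq2: 6/34 differ, p = 0.176, d = 0.201.
seq1–seq3: 6/34 differ, p = 0.176, d = 0.201.
seq2–seq3: 4/34 differ, p = 0.118, d = 0.128.
The smallest distance is between seq2 and seq3.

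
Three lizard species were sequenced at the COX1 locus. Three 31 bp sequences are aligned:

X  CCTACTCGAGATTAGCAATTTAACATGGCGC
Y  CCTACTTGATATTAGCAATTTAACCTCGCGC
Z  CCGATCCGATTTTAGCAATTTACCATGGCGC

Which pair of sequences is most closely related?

X–Y: 4/31 differ, p = 0.129, d = 0.142.
X–Z: 6/31 differ, p = 0.194, d = 0.224.
Y–Z: 8/31 differ, p = 0.258, d = 0.316.
The smallest distance is between X and Y.

X and Y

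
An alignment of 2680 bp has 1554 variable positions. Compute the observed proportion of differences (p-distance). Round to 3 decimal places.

0.580

p = 1554/2680 = 0.579850… ≈ 0.580 (to 3 d.p.).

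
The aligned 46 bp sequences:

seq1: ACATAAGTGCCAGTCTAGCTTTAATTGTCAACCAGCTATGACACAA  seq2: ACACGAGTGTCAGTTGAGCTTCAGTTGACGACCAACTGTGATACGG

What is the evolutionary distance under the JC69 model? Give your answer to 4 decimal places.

The sequences differ at 14 of 46 sites, so p = 14/46 ≈ 0.304348.
d = −(3/4) ln(1 − 4p/3) = −0.75 ln(1 − 0.405797) = −0.75 ln(0.594203)
  = −0.75 × (-0.520534) = 0.390401 substitutions/site.

0.3904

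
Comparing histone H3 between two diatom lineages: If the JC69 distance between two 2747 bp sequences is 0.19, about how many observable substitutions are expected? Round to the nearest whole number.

Invert JC69: p = (3/4)(1 − e^(−4d/3)) = 0.75 × (1 − e^(-0.253333)) = 0.75 × (1 − 0.776209) = 0.167843.
Expected differing sites = pL ≈ 0.167843 × 2747 = 461.064721 ≈ 461.

461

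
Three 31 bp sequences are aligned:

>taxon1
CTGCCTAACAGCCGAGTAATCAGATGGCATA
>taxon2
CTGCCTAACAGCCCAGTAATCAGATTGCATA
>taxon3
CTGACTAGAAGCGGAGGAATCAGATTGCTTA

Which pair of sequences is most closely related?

taxon1 and taxon2

taxon1–taxon2: 2/31 differ, p = 0.065, d = 0.067.
taxon1–taxon3: 7/31 differ, p = 0.226, d = 0.269.
taxon2–taxon3: 7/31 differ, p = 0.226, d = 0.269.
The smallest distance is between taxon1 and taxon2.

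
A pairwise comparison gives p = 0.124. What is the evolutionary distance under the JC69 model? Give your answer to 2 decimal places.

0.14

d = −(3/4) ln(1 − 4p/3) = −0.75 ln(1 − 0.165333) = −0.75 ln(0.834667)
  = −0.75 × (-0.180722) = 0.135542 substitutions/site.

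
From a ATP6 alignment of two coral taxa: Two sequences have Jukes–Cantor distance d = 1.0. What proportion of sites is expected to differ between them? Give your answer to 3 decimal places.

p = (3/4)(1 − e^(−4d/3)) = 0.75 × (1 − e^(-1.333333)) = 0.75 × (1 − 0.263597) = 0.552302.

0.552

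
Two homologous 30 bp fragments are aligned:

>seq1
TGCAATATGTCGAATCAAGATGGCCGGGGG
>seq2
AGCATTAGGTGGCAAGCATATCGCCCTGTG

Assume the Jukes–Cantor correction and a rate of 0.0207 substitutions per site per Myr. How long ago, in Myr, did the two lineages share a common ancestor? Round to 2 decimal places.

15.62

The sequences differ at 13 of 30 sites, so p = 13/30 ≈ 0.433333.
d = −(3/4) ln(1 − 4p/3) = −0.75 ln(1 − 0.577777) = −0.75 ln(0.422223)
  = −0.75 × (-0.862222) = 0.646667 substitutions/site.
Under a molecular clock d = 2μt, so t = d/(2μ) = 0.646667 / (2 × 0.0207) = 15.62 Myr.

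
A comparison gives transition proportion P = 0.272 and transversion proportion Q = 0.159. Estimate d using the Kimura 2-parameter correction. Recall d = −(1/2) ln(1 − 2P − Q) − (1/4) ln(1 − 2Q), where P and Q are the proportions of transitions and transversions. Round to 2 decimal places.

Under the Kimura two-parameter model, d = −½ ln(1 − 2P − Q) − ¼ ln(1 − 2Q).
1 − 2P − Q = 0.297, giving −½ ln(0.297) = 0.607012.
1 − 2Q = 0.682, giving −¼ ln(0.682) = 0.095681.
d = 0.607012 + 0.095681 = 0.702693.

0.70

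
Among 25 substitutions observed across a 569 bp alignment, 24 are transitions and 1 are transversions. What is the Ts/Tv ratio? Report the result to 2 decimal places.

R = 24/1 = 24.00.

24.00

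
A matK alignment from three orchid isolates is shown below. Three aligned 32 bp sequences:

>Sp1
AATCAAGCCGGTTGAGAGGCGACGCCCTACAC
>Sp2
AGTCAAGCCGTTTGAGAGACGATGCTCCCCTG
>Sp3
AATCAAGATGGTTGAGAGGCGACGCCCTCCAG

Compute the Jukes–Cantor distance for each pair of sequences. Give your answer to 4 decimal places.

d(Sp1,Sp2) = 0.3525, d(Sp1,Sp3) = 0.1367, d(Sp2,Sp3) = 0.3525

Sp1–Sp2: 9/32 sites differ → p = 0.28125, d = −0.75 ln(1 − 0.375) = 0.352503 ≈ 0.3525.
Sp1–Sp3: 4/32 sites differ → p = 0.125, d = −0.75 ln(1 − 0.166667) = 0.136741 ≈ 0.1367.
Sp2–Sp3: 9/32 sites differ → p = 0.28125, d = −0.75 ln(1 − 0.375) = 0.352503 ≈ 0.3525.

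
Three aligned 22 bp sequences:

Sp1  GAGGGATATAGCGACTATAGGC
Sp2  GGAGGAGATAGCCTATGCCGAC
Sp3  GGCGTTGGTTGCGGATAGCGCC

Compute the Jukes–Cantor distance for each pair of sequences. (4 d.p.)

Sp1–Sp2: 10/22 sites differ → p ≈ 0.454545, d = −0.75 ln(1 − 0.60606) = 0.698667 ≈ 0.6987.
Sp1–Sp3: 12/22 sites differ → p ≈ 0.545455, d = −0.75 ln(1 − 0.727273) = 0.974463 ≈ 0.9745.
Sp2–Sp3: 10/22 sites differ → p ≈ 0.454545, d = −0.75 ln(1 − 0.60606) = 0.698667 ≈ 0.6987.

d(Sp1,Sp2) = 0.6987, d(Sp1,Sp3) = 0.9745, d(Sp2,Sp3) = 0.6987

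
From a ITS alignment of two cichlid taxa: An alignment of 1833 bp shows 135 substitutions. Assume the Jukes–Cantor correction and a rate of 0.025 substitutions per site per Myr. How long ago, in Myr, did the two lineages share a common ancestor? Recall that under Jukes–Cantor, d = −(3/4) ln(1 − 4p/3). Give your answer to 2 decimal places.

1.55

p = 135/1833 ≈ 0.07365.
d = −(3/4) ln(1 − 4p/3) = −0.75 ln(1 − 0.0982) = −0.75 ln(0.9018)
  = −0.75 × (-0.103363) = 0.077522 substitutions/site.
Under a molecular clock d = 2μt, so t = d/(2μ) = 0.077522 / (2 × 0.025) = 1.55 Myr.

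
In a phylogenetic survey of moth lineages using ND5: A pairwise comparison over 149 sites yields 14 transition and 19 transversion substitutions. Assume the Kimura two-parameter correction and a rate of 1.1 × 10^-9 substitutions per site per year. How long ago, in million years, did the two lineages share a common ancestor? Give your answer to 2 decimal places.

119.59

P = 14/149 ≈ 0.09396 and Q = 19/149 ≈ 0.127517.
Under the Kimura two-parameter model, d = −½ ln(1 − 2P − Q) − ¼ ln(1 − 2Q).
1 − 2P − Q = 0.684563, giving −½ ln(0.684563) = 0.189487.
1 − 2Q = 0.744966, giving −¼ ln(0.744966) = 0.073604.
d = 0.189487 + 0.073604 = 0.263091.
Under a molecular clock d = 2μt, so t = d/(2μ) = 0.263091 / (2 × 1.1 × 10^-9) = 119.59 million years.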